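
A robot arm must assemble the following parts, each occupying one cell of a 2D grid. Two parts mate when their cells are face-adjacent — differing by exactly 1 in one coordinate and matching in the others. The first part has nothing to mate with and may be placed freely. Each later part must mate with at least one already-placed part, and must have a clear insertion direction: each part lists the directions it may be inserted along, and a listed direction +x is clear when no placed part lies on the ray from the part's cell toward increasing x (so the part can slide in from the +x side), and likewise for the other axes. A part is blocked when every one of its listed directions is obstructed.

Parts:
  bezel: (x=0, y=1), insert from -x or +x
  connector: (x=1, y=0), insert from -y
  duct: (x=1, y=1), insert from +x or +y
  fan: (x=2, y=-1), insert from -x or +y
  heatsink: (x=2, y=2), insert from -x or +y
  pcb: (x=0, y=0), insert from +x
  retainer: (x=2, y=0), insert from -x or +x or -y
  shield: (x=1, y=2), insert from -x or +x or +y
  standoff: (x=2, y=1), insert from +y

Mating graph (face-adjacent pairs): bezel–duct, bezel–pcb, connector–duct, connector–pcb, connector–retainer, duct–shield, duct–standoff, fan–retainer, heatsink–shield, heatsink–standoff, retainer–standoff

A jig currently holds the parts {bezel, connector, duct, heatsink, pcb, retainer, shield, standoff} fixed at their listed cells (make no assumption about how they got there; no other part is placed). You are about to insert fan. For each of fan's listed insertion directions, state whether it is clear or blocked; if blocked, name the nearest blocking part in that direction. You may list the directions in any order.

-x: ray from fan(2, -1) has no placed part ⇒ clear
+y: nearest on ray is retainer@(2, 0) ⇒ blocked

+y: blocked by retainer; -x: clear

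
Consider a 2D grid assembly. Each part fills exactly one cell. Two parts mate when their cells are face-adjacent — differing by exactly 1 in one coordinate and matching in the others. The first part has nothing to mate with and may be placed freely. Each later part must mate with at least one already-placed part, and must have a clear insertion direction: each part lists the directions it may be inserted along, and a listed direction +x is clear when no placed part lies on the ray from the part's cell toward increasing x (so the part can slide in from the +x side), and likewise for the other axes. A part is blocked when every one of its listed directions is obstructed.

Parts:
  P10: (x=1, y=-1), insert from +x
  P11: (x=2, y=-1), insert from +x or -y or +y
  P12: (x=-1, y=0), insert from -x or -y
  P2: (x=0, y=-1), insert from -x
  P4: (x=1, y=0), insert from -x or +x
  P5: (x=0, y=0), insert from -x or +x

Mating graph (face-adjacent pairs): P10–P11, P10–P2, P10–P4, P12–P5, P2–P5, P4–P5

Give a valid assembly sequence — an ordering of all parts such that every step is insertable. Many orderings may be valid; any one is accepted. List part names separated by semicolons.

1. P4@(1, 0) [-x clear] — {P4}
2. P10@(1, -1) [+x clear] — {P10, P4}
3. P2@(0, -1) [-x clear] — {P10, P2, P4}
4. P11@(2, -1) [+x clear] — {P10, P11, P2, P4}
5. P5@(0, 0) [-x clear] — {P10, P11, P2, P4, P5}
6. P12@(-1, 0) [-x clear] — {P10, P11, P12, P2, P4, P5}

P4; P10; P2; P11; P5; P12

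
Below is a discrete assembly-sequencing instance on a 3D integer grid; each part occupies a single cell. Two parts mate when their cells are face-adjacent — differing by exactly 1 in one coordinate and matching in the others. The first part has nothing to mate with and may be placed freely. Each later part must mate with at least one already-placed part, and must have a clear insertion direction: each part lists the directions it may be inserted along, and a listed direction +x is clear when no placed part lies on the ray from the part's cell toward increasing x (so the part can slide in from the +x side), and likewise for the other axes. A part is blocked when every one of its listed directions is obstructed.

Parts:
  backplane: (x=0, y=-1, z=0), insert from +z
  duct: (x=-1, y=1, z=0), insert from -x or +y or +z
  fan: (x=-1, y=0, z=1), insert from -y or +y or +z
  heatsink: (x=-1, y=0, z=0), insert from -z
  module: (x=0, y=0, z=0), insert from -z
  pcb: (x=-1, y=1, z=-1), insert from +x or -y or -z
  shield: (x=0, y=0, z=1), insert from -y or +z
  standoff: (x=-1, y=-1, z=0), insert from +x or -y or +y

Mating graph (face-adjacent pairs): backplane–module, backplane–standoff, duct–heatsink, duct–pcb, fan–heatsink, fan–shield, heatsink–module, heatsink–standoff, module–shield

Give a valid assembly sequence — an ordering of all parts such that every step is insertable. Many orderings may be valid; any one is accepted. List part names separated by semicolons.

backplane; module; shield; heatsink; duct; pcb; fan; standoff

1. backplane@(0, -1, 0) [+z clear] — {backplane}
2. module@(0, 0, 0) [-z clear] — {backplane, module}
3. shield@(0, 0, 1) [-y clear] — {backplane, module, shield}
4. heatsink@(-1, 0, 0) [-z clear] — {backplane, heatsink, module, shield}
5. duct@(-1, 1, 0) [-x clear] — {backplane, duct, heatsink, module, shield}
6. pcb@(-1, 1, -1) [+x clear] — {backplane, duct, heatsink, module, pcb, shield}
7. fan@(-1, 0, 1) [-y clear] — {backplane, duct, fan, heatsink, module, pcb, shield}
8. standoff@(-1, -1, 0) [-y clear] — {backplane, duct, fan, heatsink, module, pcb, shield, standoff}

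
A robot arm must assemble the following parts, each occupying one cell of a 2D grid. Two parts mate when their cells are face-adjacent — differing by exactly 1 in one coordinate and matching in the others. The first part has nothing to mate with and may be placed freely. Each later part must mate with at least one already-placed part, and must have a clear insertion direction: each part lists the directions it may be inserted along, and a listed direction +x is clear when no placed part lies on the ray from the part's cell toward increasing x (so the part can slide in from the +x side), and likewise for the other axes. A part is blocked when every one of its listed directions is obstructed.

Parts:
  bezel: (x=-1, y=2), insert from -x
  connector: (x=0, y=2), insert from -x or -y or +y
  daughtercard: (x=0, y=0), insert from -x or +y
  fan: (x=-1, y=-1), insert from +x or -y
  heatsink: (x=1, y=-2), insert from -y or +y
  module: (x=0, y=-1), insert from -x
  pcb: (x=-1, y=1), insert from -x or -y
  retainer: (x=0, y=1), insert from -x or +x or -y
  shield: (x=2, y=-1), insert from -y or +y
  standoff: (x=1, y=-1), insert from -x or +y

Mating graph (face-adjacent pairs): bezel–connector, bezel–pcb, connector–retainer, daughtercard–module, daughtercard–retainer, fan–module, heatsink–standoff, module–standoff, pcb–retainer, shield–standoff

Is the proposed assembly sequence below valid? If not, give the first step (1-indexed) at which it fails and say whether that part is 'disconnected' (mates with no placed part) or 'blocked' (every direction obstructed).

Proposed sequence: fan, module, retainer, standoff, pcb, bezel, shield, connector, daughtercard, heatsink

Invalid at step 2 (blocked)

1. fan@(-1, -1) [+x clear] — {fan}
2. module@(0, -1) — -x all obstructed ⇒ blocked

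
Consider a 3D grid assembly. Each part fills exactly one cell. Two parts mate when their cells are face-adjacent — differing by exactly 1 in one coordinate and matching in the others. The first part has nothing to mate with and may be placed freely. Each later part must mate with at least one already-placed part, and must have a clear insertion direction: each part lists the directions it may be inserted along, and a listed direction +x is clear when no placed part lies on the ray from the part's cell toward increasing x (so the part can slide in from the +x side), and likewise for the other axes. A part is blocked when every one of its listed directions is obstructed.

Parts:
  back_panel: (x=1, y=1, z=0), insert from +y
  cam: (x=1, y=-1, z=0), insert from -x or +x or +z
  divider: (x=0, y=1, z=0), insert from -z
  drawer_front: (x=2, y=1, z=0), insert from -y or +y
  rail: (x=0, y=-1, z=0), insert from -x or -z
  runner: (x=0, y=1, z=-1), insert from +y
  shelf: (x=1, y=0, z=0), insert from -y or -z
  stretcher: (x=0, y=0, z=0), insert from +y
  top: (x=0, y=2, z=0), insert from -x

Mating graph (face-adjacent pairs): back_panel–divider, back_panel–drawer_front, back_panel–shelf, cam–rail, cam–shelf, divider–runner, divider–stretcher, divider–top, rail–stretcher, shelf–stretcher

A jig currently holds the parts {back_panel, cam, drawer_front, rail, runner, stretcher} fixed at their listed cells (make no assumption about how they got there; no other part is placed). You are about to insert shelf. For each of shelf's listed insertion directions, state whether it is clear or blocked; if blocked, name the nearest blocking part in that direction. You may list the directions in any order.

-y: blocked by cam; -z: clear

-y: nearest on ray is cam@(1, -1, 0) ⇒ blocked
-z: ray from shelf(1, 0, 0) has no placed part ⇒ clear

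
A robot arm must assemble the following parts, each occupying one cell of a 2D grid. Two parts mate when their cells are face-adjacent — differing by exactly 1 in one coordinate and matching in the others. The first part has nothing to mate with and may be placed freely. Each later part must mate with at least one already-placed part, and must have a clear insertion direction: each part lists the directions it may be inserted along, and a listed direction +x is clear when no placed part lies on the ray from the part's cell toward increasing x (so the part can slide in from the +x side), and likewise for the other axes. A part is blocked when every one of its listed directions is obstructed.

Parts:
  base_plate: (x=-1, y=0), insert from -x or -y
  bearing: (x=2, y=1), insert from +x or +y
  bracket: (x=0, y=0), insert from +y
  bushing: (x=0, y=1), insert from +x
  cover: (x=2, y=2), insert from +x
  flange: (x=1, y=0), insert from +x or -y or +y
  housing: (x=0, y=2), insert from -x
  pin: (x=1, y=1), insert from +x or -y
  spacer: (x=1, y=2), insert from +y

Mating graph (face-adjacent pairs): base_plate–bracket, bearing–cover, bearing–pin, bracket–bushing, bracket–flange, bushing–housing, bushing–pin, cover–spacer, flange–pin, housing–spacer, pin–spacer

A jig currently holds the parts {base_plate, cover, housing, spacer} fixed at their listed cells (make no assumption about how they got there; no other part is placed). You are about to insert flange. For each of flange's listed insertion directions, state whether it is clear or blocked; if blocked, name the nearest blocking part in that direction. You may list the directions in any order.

+x: ray from flange(1, 0) has no placed part ⇒ clear
-y: ray from flange(1, 0) has no placed part ⇒ clear
+y: nearest on ray is spacer@(1, 2) ⇒ blocked

+x: clear; +y: blocked by spacer; -y: clear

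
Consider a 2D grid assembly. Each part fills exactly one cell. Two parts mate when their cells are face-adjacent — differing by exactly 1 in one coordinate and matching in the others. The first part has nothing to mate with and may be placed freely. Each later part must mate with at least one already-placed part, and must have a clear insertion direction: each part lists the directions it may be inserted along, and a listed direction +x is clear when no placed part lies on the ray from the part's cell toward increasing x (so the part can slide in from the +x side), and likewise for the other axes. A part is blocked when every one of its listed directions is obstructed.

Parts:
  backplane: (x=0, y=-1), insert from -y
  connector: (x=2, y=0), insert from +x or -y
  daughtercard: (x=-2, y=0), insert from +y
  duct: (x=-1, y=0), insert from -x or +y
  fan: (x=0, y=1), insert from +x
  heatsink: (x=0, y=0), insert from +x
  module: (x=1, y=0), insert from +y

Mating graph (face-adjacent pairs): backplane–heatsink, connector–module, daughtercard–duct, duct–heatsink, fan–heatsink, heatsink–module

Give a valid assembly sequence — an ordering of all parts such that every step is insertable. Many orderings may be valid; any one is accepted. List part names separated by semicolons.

1. duct@(-1, 0) [-x clear] — {duct}
2. heatsink@(0, 0) [+x clear] — {duct, heatsink}
3. module@(1, 0) [+y clear] — {duct, heatsink, module}
4. connector@(2, 0) [+x clear] — {connector, duct, heatsink, module}
5. fan@(0, 1) [+x clear] — {connector, duct, fan, heatsink, module}
6. backplane@(0, -1) [-y clear] — {backplane, connector, duct, fan, heatsink, module}
7. daughtercard@(-2, 0) [+y clear] — {backplane, connector, daughtercard, duct, fan, heatsink, module}

duct; heatsink; module; connector; fan; backplane; daughtercard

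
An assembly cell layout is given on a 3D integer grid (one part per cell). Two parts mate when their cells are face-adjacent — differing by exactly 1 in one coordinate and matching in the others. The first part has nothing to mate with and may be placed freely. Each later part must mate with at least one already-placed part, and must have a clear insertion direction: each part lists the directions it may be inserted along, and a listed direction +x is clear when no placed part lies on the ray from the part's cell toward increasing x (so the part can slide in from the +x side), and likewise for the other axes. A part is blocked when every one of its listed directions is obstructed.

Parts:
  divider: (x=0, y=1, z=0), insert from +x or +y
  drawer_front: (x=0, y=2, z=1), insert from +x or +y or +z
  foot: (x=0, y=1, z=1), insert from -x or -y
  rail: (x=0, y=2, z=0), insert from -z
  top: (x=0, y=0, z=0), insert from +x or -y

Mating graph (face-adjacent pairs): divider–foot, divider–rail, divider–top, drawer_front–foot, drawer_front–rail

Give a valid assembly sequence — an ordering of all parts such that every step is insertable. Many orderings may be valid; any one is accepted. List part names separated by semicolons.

1. rail@(0, 2, 0) [-z clear] — {rail}
2. divider@(0, 1, 0) [+x clear] — {divider, rail}
3. foot@(0, 1, 1) [-x clear] — {divider, foot, rail}
4. top@(0, 0, 0) [+x clear] — {divider, foot, rail, top}
5. drawer_front@(0, 2, 1) [+x clear] — {divider, drawer_front, foot, rail, top}

rail; divider; foot; top; drawer_front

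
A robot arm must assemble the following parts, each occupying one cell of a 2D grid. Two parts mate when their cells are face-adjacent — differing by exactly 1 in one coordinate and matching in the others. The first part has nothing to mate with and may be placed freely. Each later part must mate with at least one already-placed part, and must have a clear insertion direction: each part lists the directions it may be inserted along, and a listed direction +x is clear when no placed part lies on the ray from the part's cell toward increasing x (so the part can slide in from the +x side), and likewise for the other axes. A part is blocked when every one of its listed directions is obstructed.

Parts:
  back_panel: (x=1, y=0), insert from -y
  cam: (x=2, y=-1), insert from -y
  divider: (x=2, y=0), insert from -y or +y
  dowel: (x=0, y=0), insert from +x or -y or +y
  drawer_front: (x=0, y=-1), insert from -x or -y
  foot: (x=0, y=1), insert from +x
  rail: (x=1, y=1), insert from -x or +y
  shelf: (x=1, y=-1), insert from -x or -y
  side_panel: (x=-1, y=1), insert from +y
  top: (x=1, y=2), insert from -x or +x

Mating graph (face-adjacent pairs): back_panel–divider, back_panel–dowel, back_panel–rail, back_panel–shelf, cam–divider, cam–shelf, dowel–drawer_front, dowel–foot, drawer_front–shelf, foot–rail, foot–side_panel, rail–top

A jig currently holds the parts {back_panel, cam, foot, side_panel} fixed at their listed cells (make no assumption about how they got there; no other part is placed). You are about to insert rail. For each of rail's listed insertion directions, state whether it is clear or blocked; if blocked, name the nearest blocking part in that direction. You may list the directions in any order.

+y: clear; -x: blocked by foot

-x: nearest on ray is foot@(0, 1) ⇒ blocked
+y: ray from rail(1, 1) has no placed part ⇒ clear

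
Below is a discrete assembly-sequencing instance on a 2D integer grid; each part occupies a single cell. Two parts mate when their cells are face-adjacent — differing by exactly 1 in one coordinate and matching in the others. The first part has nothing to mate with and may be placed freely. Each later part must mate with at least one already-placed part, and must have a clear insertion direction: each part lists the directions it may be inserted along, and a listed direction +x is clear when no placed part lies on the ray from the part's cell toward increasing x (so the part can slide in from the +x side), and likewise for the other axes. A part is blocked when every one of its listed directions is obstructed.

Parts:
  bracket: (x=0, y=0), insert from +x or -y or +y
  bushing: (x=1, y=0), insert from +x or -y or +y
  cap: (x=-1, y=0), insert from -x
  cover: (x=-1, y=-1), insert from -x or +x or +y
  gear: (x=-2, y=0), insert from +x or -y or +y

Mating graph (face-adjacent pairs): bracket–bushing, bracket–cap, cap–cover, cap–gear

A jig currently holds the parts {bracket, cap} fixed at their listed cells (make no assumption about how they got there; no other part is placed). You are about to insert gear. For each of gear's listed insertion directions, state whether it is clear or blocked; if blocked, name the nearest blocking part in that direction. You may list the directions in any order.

+x: blocked by cap; +y: clear; -y: clear

+x: nearest on ray is cap@(-1, 0) ⇒ blocked
-y: ray from gear(-2, 0) has no placed part ⇒ clear
+y: ray from gear(-2, 0) has no placed part ⇒ clear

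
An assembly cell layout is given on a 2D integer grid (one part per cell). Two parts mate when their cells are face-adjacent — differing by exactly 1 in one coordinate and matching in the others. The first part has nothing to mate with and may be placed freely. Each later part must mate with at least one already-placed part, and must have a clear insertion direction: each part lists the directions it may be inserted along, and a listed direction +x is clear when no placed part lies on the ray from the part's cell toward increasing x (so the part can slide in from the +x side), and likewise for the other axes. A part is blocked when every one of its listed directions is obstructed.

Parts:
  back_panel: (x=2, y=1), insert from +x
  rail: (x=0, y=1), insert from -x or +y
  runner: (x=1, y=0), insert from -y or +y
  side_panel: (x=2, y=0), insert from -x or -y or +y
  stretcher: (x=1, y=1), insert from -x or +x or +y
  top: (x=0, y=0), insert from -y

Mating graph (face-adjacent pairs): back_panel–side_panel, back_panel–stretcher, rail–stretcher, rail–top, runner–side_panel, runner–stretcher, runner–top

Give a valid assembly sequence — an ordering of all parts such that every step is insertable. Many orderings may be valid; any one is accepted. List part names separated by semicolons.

stretcher; back_panel; runner; top; rail; side_panel

1. stretcher@(1, 1) [-x clear] — {stretcher}
2. back_panel@(2, 1) [+x clear] — {back_panel, stretcher}
3. runner@(1, 0) [-y clear] — {back_panel, runner, stretcher}
4. top@(0, 0) [-y clear] — {back_panel, runner, stretcher, top}
5. rail@(0, 1) [-x clear] — {back_panel, rail, runner, stretcher, top}
6. side_panel@(2, 0) [-y clear] — {back_panel, rail, runner, side_panel, stretcher, top}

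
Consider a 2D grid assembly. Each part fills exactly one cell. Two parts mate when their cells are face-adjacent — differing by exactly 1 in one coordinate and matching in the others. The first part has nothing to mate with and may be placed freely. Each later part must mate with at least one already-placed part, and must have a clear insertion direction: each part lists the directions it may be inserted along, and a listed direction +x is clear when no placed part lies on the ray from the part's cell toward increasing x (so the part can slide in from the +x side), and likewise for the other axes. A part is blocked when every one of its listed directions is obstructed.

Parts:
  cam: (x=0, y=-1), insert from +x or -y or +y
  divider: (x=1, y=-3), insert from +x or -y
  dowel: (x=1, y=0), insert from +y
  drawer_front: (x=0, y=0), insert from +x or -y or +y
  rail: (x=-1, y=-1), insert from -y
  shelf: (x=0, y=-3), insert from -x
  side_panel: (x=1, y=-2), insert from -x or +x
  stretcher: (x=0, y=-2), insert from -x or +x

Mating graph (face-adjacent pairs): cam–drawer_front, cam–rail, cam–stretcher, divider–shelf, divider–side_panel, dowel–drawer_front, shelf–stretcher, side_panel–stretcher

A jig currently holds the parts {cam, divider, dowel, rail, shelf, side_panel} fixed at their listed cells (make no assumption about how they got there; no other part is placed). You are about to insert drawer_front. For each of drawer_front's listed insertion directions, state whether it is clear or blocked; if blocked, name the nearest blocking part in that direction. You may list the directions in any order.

+x: blocked by dowel; +y: clear; -y: blocked by cam

+x: nearest on ray is dowel@(1, 0) ⇒ blocked
-y: nearest on ray is cam@(0, -1) ⇒ blocked
+y: ray from drawer_front(0, 0) has no placed part ⇒ clear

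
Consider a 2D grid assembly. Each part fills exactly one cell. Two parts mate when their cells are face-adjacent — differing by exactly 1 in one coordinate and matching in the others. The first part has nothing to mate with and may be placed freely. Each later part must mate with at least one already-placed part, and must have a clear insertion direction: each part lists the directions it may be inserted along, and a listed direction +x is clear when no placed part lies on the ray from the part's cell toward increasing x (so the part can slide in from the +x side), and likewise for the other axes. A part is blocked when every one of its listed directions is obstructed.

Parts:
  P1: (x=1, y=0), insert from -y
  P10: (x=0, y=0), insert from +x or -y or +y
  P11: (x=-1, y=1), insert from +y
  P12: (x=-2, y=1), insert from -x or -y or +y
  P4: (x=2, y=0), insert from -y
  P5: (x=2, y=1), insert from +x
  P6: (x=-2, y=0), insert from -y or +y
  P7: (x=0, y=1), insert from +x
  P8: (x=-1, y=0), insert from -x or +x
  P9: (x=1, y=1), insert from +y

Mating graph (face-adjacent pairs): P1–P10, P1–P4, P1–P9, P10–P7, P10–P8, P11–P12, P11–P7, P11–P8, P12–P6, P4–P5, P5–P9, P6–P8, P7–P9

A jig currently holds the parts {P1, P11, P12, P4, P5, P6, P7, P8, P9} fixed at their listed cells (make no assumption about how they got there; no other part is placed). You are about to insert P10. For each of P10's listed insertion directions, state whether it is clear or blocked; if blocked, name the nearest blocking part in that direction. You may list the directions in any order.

+x: blocked by P1; +y: blocked by P7; -y: clear

+x: nearest on ray is P1@(1, 0) ⇒ blocked
-y: ray from P10(0, 0) has no placed part ⇒ clear
+y: nearest on ray is P7@(0, 1) ⇒ blocked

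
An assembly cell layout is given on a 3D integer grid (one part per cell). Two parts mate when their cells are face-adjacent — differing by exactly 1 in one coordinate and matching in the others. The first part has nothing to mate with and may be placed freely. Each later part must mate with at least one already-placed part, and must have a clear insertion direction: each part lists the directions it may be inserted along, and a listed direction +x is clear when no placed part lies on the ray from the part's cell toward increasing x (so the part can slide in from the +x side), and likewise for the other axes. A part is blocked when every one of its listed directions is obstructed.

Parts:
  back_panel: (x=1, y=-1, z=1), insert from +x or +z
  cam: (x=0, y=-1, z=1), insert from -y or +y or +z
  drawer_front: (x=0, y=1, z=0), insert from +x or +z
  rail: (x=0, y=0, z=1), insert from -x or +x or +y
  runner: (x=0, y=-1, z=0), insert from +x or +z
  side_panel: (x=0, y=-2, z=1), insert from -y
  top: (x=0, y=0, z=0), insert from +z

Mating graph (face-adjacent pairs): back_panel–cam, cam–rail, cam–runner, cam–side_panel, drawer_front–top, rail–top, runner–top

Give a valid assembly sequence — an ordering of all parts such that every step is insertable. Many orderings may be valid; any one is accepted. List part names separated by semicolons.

back_panel; cam; runner; side_panel; top; rail; drawer_front

1. back_panel@(1, -1, 1) [+x clear] — {back_panel}
2. cam@(0, -1, 1) [-y clear] — {back_panel, cam}
3. runner@(0, -1, 0) [+x clear] — {back_panel, cam, runner}
4. side_panel@(0, -2, 1) [-y clear] — {back_panel, cam, runner, side_panel}
5. top@(0, 0, 0) [+z clear] — {back_panel, cam, runner, side_panel, top}
6. rail@(0, 0, 1) [-x clear] — {back_panel, cam, rail, runner, side_panel, top}
7. drawer_front@(0, 1, 0) [+x clear] — {back_panel, cam, drawer_front, rail, runner, side_panel, top}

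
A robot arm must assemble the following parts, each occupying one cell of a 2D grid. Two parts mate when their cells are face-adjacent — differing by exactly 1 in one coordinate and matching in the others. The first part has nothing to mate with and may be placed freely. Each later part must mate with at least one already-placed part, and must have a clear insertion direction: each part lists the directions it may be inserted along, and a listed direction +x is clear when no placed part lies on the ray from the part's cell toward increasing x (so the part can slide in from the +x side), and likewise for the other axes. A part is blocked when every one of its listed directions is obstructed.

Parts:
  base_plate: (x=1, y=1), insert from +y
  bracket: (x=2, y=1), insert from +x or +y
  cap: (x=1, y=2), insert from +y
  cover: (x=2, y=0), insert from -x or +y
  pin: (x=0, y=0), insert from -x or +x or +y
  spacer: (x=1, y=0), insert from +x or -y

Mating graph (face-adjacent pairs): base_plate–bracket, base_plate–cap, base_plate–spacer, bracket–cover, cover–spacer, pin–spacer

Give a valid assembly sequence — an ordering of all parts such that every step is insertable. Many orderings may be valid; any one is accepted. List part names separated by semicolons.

1. spacer@(1, 0) [+x clear] — {spacer}
2. pin@(0, 0) [-x clear] — {pin, spacer}
3. base_plate@(1, 1) [+y clear] — {base_plate, pin, spacer}
4. cap@(1, 2) [+y clear] — {base_plate, cap, pin, spacer}
5. cover@(2, 0) [+y clear] — {base_plate, cap, cover, pin, spacer}
6. bracket@(2, 1) [+x clear] — {base_plate, bracket, cap, cover, pin, spacer}

spacer; pin; base_plate; cap; cover; bracket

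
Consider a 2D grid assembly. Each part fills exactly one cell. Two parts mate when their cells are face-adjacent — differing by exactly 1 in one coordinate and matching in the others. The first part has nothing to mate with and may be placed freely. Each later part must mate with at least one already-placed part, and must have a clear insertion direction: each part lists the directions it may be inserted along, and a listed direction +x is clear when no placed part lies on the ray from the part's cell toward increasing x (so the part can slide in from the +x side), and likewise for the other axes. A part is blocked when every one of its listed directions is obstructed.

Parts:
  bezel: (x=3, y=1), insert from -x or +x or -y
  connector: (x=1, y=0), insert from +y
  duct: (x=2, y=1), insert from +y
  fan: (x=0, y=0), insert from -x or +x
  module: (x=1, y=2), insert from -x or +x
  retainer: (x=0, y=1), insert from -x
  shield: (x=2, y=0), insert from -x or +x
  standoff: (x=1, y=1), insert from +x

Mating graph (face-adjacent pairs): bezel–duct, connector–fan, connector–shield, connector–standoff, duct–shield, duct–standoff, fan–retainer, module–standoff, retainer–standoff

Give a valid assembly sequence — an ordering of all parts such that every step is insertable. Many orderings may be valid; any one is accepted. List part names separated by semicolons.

connector; shield; standoff; module; fan; retainer; duct; bezel

1. connector@(1, 0) [+y clear] — {connector}
2. shield@(2, 0) [+x clear] — {connector, shield}
3. standoff@(1, 1) [+x clear] — {connector, shield, standoff}
4. module@(1, 2) [-x clear] — {connector, module, shield, standoff}
5. fan@(0, 0) [-x clear] — {connector, fan, module, shield, standoff}
6. retainer@(0, 1) [-x clear] — {connector, fan, module, retainer, shield, standoff}
7. duct@(2, 1) [+y clear] — {connector, duct, fan, module, retainer, shield, standoff}
8. bezel@(3, 1) [+x clear] — {bezel, connector, duct, fan, module, retainer, shield, standoff}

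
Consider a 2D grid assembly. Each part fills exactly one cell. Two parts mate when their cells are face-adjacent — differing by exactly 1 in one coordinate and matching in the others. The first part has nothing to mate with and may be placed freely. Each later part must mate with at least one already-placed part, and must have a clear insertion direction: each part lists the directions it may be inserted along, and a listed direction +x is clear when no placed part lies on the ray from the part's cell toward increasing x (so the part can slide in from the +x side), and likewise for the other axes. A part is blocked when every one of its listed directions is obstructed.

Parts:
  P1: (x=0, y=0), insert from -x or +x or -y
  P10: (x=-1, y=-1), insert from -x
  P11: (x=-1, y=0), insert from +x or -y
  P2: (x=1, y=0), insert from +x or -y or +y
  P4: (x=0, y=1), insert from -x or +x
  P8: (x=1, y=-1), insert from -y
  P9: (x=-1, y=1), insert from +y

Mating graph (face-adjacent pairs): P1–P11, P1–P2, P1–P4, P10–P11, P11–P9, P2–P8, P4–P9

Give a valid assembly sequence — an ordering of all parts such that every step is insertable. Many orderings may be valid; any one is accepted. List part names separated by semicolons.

P2; P8; P1; P11; P4; P9; P10

1. P2@(1, 0) [+x clear] — {P2}
2. P8@(1, -1) [-y clear] — {P2, P8}
3. P1@(0, 0) [-x clear] — {P1, P2, P8}
4. P11@(-1, 0) [-y clear] — {P1, P11, P2, P8}
5. P4@(0, 1) [-x clear] — {P1, P11, P2, P4, P8}
6. P9@(-1, 1) [+y clear] — {P1, P11, P2, P4, P8, P9}
7. P10@(-1, -1) [-x clear] — {P1, P10, P11, P2, P4, P8, P9}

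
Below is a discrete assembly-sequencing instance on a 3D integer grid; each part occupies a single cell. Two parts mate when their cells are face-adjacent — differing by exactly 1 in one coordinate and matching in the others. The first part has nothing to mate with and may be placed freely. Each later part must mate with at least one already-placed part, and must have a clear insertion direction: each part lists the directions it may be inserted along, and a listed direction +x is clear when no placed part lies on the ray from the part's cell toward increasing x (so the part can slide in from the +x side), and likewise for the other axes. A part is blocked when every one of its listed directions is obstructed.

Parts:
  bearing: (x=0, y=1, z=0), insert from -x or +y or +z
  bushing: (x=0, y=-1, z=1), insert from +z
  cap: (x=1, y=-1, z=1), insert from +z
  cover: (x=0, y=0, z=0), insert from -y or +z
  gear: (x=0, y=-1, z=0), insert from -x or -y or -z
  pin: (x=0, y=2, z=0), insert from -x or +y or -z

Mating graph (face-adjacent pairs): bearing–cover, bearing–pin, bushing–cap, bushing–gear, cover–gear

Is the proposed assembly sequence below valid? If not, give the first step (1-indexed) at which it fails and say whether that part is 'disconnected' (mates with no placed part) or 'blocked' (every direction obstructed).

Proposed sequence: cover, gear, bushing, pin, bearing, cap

1. cover@(0, 0, 0) [-y clear] — {cover}
2. gear@(0, -1, 0) [-x clear] — {cover, gear}
3. bushing@(0, -1, 1) [+z clear] — {bushing, cover, gear}
4. pin@(0, 2, 0) — no placed neighbour ⇒ disconnected

Invalid at step 4 (disconnected)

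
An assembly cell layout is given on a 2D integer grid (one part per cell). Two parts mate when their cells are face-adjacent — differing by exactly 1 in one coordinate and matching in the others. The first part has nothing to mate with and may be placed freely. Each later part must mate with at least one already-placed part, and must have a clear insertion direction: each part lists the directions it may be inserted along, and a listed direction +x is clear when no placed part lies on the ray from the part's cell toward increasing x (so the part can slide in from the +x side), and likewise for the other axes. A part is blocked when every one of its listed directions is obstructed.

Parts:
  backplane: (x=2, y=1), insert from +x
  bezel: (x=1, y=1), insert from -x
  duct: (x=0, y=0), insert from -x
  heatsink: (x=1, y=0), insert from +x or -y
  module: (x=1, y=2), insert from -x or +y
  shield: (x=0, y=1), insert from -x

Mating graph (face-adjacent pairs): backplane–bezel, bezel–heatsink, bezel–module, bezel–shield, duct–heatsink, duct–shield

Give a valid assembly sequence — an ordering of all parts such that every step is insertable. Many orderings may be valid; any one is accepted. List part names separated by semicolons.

1. bezel@(1, 1) [-x clear] — {bezel}
2. shield@(0, 1) [-x clear] — {bezel, shield}
3. heatsink@(1, 0) [+x clear] — {bezel, heatsink, shield}
4. duct@(0, 0) [-x clear] — {bezel, duct, heatsink, shield}
5. backplane@(2, 1) [+x clear] — {backplane, bezel, duct, heatsink, shield}
6. module@(1, 2) [-x clear] — {backplane, bezel, duct, heatsink, module, shield}

bezel; shield; heatsink; duct; backplane; module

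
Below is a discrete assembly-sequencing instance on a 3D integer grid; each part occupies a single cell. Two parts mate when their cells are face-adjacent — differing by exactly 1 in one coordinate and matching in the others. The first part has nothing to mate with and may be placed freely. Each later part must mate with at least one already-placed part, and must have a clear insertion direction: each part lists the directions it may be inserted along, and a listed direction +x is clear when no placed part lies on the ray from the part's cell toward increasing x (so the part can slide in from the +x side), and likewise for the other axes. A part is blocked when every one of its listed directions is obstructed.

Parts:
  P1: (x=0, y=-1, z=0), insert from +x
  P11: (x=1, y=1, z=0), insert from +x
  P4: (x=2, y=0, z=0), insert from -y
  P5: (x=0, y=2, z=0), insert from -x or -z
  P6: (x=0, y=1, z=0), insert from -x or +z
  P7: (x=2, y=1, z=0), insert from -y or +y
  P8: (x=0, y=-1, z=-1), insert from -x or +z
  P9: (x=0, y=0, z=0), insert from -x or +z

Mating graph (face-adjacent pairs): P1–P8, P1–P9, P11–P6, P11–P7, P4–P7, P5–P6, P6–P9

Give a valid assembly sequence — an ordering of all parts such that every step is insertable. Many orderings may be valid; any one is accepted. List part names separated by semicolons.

1. P9@(0, 0, 0) [-x clear] — {P9}
2. P6@(0, 1, 0) [-x clear] — {P6, P9}
3. P11@(1, 1, 0) [+x clear] — {P11, P6, P9}
4. P5@(0, 2, 0) [-x clear] — {P11, P5, P6, P9}
5. P7@(2, 1, 0) [-y clear] — {P11, P5, P6, P7, P9}
6. P4@(2, 0, 0) [-y clear] — {P11, P4, P5, P6, P7, P9}
7. P1@(0, -1, 0) [+x clear] — {P1, P11, P4, P5, P6, P7, P9}
8. P8@(0, -1, -1) [-x clear] — {P1, P11, P4, P5, P6, P7, P8, P9}

P9; P6; P11; P5; P7; P4; P1; P8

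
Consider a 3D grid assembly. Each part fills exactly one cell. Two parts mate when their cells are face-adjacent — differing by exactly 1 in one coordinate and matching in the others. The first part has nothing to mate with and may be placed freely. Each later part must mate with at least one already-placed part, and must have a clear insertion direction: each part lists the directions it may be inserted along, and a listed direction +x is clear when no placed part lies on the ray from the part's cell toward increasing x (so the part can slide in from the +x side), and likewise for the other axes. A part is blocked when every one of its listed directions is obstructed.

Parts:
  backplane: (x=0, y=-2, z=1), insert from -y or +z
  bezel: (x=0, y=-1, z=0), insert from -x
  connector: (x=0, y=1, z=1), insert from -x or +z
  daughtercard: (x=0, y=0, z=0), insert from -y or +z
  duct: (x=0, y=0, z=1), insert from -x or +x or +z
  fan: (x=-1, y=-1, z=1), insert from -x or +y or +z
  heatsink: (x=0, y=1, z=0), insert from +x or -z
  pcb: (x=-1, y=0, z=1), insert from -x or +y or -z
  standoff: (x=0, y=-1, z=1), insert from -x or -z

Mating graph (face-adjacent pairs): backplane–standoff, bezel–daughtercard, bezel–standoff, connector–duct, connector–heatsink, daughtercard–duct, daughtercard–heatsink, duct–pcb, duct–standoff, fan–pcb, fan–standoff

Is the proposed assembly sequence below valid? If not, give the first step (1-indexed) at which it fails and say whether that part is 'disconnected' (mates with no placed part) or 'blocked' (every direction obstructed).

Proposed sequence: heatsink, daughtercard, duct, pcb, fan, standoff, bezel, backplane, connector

1. heatsink@(0, 1, 0) [+x clear] — {heatsink}
2. daughtercard@(0, 0, 0) [-y clear] — {daughtercard, heatsink}
3. duct@(0, 0, 1) [-x clear] — {daughtercard, duct, heatsink}
4. pcb@(-1, 0, 1) [-x clear] — {daughtercard, duct, heatsink, pcb}
5. fan@(-1, -1, 1) [-x clear] — {daughtercard, duct, fan, heatsink, pcb}
6. standoff@(0, -1, 1) [-z clear] — {daughtercard, duct, fan, heatsink, pcb, standoff}
7. bezel@(0, -1, 0) [-x clear] — {bezel, daughtercard, duct, fan, heatsink, pcb, standoff}
8. backplane@(0, -2, 1) [-y clear] — {backplane, bezel, daughtercard, duct, fan, heatsink, pcb, standoff}
9. connector@(0, 1, 1) [-x clear] — {backplane, bezel, connector, daughtercard, duct, fan, heatsink, pcb, standoff}

Valid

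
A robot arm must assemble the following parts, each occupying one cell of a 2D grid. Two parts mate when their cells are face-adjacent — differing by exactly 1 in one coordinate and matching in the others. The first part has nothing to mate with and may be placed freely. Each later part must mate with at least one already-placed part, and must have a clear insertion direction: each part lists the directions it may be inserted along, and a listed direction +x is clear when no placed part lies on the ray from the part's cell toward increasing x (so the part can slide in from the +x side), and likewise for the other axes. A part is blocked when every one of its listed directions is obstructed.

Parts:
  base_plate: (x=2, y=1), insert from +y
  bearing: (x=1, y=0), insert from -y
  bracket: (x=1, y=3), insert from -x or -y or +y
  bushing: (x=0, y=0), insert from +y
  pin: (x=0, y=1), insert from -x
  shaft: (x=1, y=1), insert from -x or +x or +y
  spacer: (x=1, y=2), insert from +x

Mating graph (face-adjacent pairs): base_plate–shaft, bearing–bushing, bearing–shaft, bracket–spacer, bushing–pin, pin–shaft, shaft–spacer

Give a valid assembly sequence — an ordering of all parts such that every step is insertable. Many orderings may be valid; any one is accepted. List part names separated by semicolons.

bearing; bushing; pin; shaft; base_plate; spacer; bracket

1. bearing@(1, 0) [-y clear] — {bearing}
2. bushing@(0, 0) [+y clear] — {bearing, bushing}
3. pin@(0, 1) [-x clear] — {bearing, bushing, pin}
4. shaft@(1, 1) [+x clear] — {bearing, bushing, pin, shaft}
5. base_plate@(2, 1) [+y clear] — {base_plate, bearing, bushing, pin, shaft}
6. spacer@(1, 2) [+x clear] — {base_plate, bearing, bushing, pin, shaft, spacer}
7. bracket@(1, 3) [-x clear] — {base_plate, bearing, bracket, bushing, pin, shaft, spacer}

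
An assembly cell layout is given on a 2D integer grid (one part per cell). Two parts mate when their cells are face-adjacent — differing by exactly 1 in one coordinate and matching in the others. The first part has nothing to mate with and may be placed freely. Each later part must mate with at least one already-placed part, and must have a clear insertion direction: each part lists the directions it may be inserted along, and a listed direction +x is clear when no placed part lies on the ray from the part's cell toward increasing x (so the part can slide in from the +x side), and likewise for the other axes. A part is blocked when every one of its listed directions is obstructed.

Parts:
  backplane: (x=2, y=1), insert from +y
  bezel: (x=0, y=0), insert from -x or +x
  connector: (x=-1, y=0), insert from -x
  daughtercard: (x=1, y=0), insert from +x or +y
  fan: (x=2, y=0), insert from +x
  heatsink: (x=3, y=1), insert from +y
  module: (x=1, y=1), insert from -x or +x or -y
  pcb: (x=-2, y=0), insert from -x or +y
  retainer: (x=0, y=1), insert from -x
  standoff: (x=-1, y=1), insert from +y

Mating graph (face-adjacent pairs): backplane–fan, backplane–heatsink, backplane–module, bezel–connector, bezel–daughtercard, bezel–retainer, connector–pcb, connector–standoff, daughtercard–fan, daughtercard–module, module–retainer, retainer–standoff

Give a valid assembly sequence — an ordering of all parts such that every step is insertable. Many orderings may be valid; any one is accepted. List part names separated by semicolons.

1. heatsink@(3, 1) [+y clear] — {heatsink}
2. backplane@(2, 1) [+y clear] — {backplane, heatsink}
3. fan@(2, 0) [+x clear] — {backplane, fan, heatsink}
4. daughtercard@(1, 0) [+y clear] — {backplane, daughtercard, fan, heatsink}
5. bezel@(0, 0) [-x clear] — {backplane, bezel, daughtercard, fan, heatsink}
6. connector@(-1, 0) [-x clear] — {backplane, bezel, connector, daughtercard, fan, heatsink}
7. pcb@(-2, 0) [-x clear] — {backplane, bezel, connector, daughtercard, fan, heatsink, pcb}
8. module@(1, 1) [-x clear] — {backplane, bezel, connector, daughtercard, fan, heatsink, module, pcb}
9. retainer@(0, 1) [-x clear] — {backplane, bezel, connector, daughtercard, fan, heatsink, module, pcb, retainer}
10. standoff@(-1, 1) [+y clear] — {backplane, bezel, connector, daughtercard, fan, heatsink, module, pcb, retainer, standoff}

heatsink; backplane; fan; daughtercard; bezel; connector; pcb; module; retainer; standoff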